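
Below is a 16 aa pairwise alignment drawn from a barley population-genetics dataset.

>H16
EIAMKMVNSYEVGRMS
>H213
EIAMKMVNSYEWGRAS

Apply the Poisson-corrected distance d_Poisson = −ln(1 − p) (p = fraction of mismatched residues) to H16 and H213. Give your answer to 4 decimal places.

0.1335

Mismatches occur at site 12 (V→W), site 15 (M→A).
p = 2/16 = 0.125000.
d = −ln(1 − 0.125000) = −ln(0.875000) = 0.1335.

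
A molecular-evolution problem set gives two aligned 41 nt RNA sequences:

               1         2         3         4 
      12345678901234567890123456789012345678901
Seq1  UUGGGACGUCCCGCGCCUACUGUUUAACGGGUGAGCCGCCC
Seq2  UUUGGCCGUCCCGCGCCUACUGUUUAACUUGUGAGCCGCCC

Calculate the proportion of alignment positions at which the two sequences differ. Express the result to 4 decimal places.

0.0976

Differing sites — 3:G/U; 6:A/C; 29:G/U; 30:G/U.
There are 4 differences over 41 sites, so p = 4/41 = 0.0976.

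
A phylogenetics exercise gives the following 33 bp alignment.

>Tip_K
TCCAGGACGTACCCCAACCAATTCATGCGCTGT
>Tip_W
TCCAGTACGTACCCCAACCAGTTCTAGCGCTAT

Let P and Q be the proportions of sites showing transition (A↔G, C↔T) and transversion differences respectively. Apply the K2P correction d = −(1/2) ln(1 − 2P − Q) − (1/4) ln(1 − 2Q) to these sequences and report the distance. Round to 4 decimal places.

The sequences differ at positions 6 (G/T, transversion), 21 (A/G, transition), 25 (A/T, transversion), 26 (T/A, transversion), 32 (G/A, transition).
Of the 5 differences, 2 transitions and 3 transversions over 33 sites: P = 2/33 = 0.060606, Q = 3/33 = 0.090909.
d = −0.5·ln(0.787879) − 0.25·ln(0.818182) = −0.5·(-0.238411) − 0.25·(-0.200670) = 0.1694.

0.1694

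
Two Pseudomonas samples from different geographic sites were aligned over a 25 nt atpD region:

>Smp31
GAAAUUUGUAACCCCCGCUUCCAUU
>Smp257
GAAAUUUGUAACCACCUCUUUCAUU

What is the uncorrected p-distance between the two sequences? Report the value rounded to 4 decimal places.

The sequences differ at positions 14 (C/A), 17 (G/U), 21 (C/U).
There are 3 differences over 25 sites, so p = 3/25 = 0.1200.

0.1200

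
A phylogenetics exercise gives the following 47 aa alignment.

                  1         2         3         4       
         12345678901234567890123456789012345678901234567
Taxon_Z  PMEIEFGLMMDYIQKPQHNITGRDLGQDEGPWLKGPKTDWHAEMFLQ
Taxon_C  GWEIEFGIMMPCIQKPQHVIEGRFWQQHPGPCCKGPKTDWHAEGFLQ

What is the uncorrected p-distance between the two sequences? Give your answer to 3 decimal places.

0.319

Differing sites — 1:P/G; 2:M/W; 8:L/I; 11:D/P; 12:Y/C; 19:N/V; 21:T/E; 24:D/F; 25:L/W; 26:G/Q; 28:D/H; 29:E/P; 32:W/C; 33:L/C; 44:M/G.
There are 15 differences over 47 sites, so p = 15/47 = 0.319.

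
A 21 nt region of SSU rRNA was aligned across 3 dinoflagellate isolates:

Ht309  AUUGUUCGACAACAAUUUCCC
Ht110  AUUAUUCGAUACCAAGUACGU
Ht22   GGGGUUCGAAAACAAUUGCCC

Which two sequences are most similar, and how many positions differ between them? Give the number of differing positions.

5

Pairwise Hamming distances:
  Ht309 vs Ht110: 7
  Ht309 vs Ht22: 5
  Ht110 vs Ht22: 10
The smallest is 5, between Ht309 and Ht22.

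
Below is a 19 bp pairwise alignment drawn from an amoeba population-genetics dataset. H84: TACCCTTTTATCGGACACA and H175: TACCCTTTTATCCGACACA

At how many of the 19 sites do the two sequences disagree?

1

Differing sites — 13:G/C.
That gives 1 mismatch out of 19 aligned sites, so the Hamming distance is 1.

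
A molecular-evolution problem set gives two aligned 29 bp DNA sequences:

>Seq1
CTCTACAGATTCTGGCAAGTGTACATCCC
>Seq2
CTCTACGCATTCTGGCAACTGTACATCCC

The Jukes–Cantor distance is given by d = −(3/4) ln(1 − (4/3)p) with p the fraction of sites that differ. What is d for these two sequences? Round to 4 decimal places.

The sequences differ at positions 7 (A/G), 8 (G/C), 19 (G/C).
p = 3/29 = 0.103448.
d = −0.75 · ln(1 − (4/3)·0.103448) = −0.75 · ln(0.862069) = −0.75 · (-0.148420) = 0.1113.

0.1113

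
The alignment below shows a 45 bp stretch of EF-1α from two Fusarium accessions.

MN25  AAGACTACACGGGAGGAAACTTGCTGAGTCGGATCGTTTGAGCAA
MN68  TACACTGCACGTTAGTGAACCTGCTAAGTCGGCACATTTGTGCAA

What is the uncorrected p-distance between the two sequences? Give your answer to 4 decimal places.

0.2889

Differing sites — 1:A/T; 3:G/C; 7:A/G; 12:G/T; 13:G/T; 16:G/T; 17:A/G; 21:T/C; 26:G/A; 33:A/C; 34:T/A; 36:G/A; 41:A/T.
There are 13 differences over 45 sites, so p = 13/45 = 0.2889.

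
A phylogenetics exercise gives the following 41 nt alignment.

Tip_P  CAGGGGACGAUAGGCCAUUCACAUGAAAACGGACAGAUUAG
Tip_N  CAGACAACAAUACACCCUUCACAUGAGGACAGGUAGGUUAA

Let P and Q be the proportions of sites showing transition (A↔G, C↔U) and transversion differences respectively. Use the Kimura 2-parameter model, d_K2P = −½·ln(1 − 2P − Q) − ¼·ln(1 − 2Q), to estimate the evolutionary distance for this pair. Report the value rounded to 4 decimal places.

Differing sites — 4:G/A (Ti); 5:G/C (Tv); 6:G/A (Ti); 9:G/A (Ti); 13:G/C (Tv); 14:G/A (Ti); 17:A/C (Tv); 27:A/G (Ti); 28:A/G (Ti); 31:G/A (Ti); 33:A/G (Ti); 34:C/U (Ti); 37:A/G (Ti); 41:G/A (Ti).
Of the 14 differences, 11 transitions and 3 transversions over 41 sites: P = 11/41 = 0.268293, Q = 3/41 = 0.073171.
d = −0.5·ln(0.390243) − 0.25·ln(0.853658) = −0.5·(-0.940986) − 0.25·(-0.158225) = 0.5100.

0.5100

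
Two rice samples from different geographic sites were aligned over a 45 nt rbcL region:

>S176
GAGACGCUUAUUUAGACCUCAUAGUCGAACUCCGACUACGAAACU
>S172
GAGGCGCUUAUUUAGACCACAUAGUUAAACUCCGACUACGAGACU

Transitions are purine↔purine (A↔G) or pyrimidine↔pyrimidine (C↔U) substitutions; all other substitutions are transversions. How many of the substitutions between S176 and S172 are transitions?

4

Differing sites — 4:A/G (Ti); 19:U/A (Tv); 26:C/U (Ti); 27:G/A (Ti); 42:A/G (Ti).
Of the 5 differences, 4 transitions and 1 transversion, so the answer is 4.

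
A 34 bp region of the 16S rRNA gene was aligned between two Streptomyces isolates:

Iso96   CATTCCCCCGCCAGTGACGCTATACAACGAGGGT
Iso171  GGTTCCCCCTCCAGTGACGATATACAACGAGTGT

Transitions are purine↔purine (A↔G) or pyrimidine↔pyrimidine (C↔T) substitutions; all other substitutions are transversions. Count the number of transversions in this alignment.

Differing sites — 1:C/G (Tv); 2:A/G (Ti); 10:G/T (Tv); 20:C/A (Tv); 32:G/T (Tv).
Of the 5 differences, 1 transition and 4 transversions, so the answer is 4.

4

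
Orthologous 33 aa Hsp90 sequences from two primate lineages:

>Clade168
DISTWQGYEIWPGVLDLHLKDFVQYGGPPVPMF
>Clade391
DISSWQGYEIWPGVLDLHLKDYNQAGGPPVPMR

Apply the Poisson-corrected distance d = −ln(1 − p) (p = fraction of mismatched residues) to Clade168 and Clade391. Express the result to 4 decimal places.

Differing sites — 4:T/S; 22:F/Y; 23:V/N; 25:Y/A; 33:F/R.
p = 5/33 = 0.151515.
d = −ln(1 − 0.151515) = −ln(0.848485) = 0.1643.

0.1643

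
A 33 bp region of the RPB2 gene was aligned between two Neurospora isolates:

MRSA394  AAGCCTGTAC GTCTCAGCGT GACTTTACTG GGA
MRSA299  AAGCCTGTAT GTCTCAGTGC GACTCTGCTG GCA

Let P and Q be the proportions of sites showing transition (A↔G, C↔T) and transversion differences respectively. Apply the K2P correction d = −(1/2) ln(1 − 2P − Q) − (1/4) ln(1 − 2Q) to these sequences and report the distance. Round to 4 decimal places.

0.2184

The sequences differ at positions 10 (C/T, transition), 18 (C/T, transition), 20 (T/C, transition), 25 (T/C, transition), 27 (A/G, transition), 32 (G/C, transversion).
Of the 6 differences, 5 transitions and 1 transversion over 33 sites: P = 5/33 = 0.151515, Q = 1/33 = 0.030303.
d = −0.5·ln(0.666667) − 0.25·ln(0.939394) = −0.5·(-0.405465) − 0.25·(-0.062520) = 0.2184.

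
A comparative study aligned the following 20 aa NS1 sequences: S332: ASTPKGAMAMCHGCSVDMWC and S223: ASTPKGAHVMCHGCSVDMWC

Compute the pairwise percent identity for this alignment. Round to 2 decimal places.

90.00%

The sequences differ at positions 8 (M/H), 9 (A/V).
18 of the 20 sites match, so the percent identity is 18/20 × 100 = 90.00%.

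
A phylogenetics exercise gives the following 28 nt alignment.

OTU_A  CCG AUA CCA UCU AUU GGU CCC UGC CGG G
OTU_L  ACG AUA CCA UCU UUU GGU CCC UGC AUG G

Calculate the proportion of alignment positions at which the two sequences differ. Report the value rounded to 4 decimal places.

0.1429

The sequences differ at positions 1 (C/A), 13 (A/U), 25 (C/A), 26 (G/U).
There are 4 differences over 28 sites, so p = 4/28 = 0.1429.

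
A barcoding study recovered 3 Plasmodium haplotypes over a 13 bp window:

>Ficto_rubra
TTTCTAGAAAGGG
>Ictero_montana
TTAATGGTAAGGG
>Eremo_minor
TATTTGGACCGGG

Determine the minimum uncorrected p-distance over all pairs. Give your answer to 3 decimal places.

0.308

Pairwise Hamming distances:
  Ficto_rubra vs Ictero_montana: 4
  Ficto_rubra vs Eremo_minor: 5
  Ictero_montana vs Eremo_minor: 6
The smallest is 4 mismatches, between Ficto_rubra and Ictero_montana; p = 4/13 = 0.308.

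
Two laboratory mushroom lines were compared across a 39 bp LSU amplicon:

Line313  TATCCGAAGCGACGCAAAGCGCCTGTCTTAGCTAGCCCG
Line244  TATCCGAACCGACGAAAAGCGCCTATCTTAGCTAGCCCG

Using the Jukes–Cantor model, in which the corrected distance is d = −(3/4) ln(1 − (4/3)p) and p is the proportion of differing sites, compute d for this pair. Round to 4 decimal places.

Differing sites — 9:G/C; 15:C/A; 25:G/A.
p = 3/39 = 0.076923.
d = −0.75 · ln(1 − (4/3)·0.076923) = −0.75 · ln(0.897436) = −0.75 · (-0.108213) = 0.0812.

0.0812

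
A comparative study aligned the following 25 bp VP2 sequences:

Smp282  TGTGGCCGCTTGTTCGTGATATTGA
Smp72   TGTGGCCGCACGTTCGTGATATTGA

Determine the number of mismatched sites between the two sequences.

Mismatches occur at site 10 (T↔A), site 11 (T↔C).
That gives 2 mismatches out of 25 aligned sites, so the Hamming distance is 2.

2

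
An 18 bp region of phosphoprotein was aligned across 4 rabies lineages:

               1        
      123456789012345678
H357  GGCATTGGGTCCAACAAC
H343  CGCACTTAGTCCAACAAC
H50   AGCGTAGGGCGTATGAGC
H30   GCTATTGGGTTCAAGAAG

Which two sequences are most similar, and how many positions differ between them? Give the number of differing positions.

Pairwise Hamming distances:
  H357 vs H343: 4
  H357 vs H50: 9
  H357 vs H30: 5
  H343 vs H50: 12
  H343 vs H30: 9
  H50 vs H30: 11
The smallest is 4, between H357 and H343.

4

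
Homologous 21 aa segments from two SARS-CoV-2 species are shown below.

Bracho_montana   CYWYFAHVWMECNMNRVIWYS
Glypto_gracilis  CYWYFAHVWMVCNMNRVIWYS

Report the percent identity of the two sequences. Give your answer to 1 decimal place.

95.2%

The sequences differ at position 11 (E/V).
20 of the 21 sites match, so the percent identity is 20/21 × 100 = 95.2%.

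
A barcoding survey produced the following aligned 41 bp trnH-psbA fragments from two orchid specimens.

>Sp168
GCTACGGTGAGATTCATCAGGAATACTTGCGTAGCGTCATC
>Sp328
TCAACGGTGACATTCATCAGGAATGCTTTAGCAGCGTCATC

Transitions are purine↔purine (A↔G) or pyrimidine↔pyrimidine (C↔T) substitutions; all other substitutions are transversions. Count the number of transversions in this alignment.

5

Mismatches occur at site 1 (G↔T, transversion), site 3 (T↔A, transversion), site 11 (G↔C, transversion), site 25 (A↔G, transition), site 29 (G↔T, transversion), site 30 (C↔A, transversion), site 32 (T↔C, transition).
Of the 7 differences, 2 transitions and 5 transversions, so the answer is 5.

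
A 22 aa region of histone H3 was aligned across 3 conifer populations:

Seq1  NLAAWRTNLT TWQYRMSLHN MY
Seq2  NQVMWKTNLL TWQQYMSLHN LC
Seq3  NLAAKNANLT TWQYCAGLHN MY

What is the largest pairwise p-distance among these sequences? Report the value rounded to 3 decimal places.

Pairwise Hamming distances:
  Seq1 vs Seq2: 9
  Seq1 vs Seq3: 6
  Seq2 vs Seq3: 13
The largest is 13 mismatches, between Seq2 and Seq3; p = 13/22 = 0.591.

0.591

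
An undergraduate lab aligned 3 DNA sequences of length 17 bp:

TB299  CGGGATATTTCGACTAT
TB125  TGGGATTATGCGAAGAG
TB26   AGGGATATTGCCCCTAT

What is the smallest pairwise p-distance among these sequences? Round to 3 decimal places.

0.235

Pairwise Hamming distances:
  TB299 vs TB125: 7
  TB299 vs TB26: 4
  TB125 vs TB26: 8
The smallest is 4 mismatches, between TB299 and TB26; p = 4/17 = 0.235.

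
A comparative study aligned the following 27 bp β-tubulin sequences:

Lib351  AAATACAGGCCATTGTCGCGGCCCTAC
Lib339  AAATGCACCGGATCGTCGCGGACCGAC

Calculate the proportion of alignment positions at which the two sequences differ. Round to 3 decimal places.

Mismatches occur at site 5 (A↔G), site 8 (G↔C), site 9 (G↔C), site 10 (C↔G), site 11 (C↔G), site 14 (T↔C), site 22 (C↔A), site 25 (T↔G).
There are 8 differences over 27 sites, so p = 8/27 = 0.296.

0.296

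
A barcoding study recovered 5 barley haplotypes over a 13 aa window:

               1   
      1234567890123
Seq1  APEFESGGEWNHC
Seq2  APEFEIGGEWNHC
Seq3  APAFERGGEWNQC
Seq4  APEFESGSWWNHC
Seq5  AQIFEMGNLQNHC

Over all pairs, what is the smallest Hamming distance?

Pairwise Hamming distances:
  Seq1 vs Seq2: 1
  Seq1 vs Seq3: 3
  Seq1 vs Seq4: 2
  Seq1 vs Seq5: 6
  Seq2 vs Seq3: 3
  Seq2 vs Seq4: 3
  Seq2 vs Seq5: 6
  Seq3 vs Seq4: 5
  Seq3 vs Seq5: 7
  Seq4 vs Seq5: 6
The smallest is 1, between Seq1 and Seq2.

1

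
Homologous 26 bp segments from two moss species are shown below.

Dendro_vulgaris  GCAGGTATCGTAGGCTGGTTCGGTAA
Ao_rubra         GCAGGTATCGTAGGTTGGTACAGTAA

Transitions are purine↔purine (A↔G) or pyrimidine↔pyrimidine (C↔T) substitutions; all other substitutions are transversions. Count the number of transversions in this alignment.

Differing sites — 15:C/T (Ti); 20:T/A (Tv); 22:G/A (Ti).
Of the 3 differences, 2 transitions and 1 transversion, so the answer is 1.

1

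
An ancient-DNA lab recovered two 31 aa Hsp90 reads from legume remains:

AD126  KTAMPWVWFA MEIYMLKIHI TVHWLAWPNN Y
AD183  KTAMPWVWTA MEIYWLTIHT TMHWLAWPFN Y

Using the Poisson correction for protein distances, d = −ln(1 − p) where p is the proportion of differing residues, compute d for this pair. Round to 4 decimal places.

0.2151

The sequences differ at positions 9 (F/T), 15 (M/W), 17 (K/T), 20 (I/T), 22 (V/M), 29 (N/F).
p = 6/31 = 0.193548.
d = −ln(1 − 0.193548) = −ln(0.806452) = 0.2151.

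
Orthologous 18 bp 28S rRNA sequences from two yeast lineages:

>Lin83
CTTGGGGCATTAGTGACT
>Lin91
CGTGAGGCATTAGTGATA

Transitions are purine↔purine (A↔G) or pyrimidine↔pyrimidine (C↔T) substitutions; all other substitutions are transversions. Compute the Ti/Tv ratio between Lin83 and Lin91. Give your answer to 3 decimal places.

Mismatches occur at site 2 (T→G, transversion), site 5 (G→A, transition), site 17 (C→T, transition), site 18 (T→A, transversion).
Of the 4 differences, 2 transitions and 2 transversions, so Ti/Tv = 2/2 = 1.000.

1.000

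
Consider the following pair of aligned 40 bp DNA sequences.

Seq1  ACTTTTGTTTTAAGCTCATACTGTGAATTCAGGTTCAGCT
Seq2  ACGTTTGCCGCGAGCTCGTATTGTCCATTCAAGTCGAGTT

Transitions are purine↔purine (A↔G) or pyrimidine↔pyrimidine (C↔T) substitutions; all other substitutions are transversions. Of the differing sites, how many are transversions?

5

Differing sites — 3:T/G (Tv); 8:T/C (Ti); 9:T/C (Ti); 10:T/G (Tv); 11:T/C (Ti); 12:A/G (Ti); 18:A/G (Ti); 21:C/T (Ti); 25:G/C (Tv); 26:A/C (Tv); 32:G/A (Ti); 35:T/C (Ti); 36:C/G (Tv); 39:C/T (Ti).
Of the 14 differences, 9 transitions and 5 transversions, so the answer is 5.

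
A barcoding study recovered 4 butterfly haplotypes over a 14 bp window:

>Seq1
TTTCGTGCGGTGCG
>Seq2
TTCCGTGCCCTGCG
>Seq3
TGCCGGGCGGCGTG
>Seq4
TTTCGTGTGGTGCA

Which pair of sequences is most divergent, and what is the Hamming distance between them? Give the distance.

Pairwise Hamming distances:
  Seq1 vs Seq2: 3
  Seq1 vs Seq3: 5
  Seq1 vs Seq4: 2
  Seq2 vs Seq3: 6
  Seq2 vs Seq4: 5
  Seq3 vs Seq4: 7
The largest is 7, between Seq3 and Seq4.

7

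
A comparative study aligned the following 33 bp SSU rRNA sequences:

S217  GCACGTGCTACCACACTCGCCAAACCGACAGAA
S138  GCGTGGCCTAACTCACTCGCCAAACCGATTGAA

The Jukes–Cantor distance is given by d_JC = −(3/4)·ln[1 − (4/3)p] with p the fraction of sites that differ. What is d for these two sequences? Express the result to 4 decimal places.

Differing sites — 3:A/G; 4:C/T; 6:T/G; 7:G/C; 11:C/A; 13:A/T; 29:C/T; 30:A/T.
p = 8/33 = 0.242424.
d = −0.75 · ln(1 − (4/3)·0.242424) = −0.75 · ln(0.676768) = −0.75 · (-0.390427) = 0.2928.

0.2928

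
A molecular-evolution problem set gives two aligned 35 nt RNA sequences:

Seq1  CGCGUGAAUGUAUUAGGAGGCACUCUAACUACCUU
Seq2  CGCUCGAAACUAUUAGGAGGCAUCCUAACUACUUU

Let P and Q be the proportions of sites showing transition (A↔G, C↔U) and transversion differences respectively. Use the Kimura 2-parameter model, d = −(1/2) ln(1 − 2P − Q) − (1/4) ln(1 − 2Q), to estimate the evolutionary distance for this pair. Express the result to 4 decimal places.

0.2357

Mismatches occur at site 4 (G→U, transversion), site 5 (U→C, transition), site 9 (U→A, transversion), site 10 (G→C, transversion), site 23 (C→U, transition), site 24 (U→C, transition), site 33 (C→U, transition).
Of the 7 differences, 4 transitions and 3 transversions over 35 sites: P = 4/35 = 0.114286, Q = 3/35 = 0.085714.
d = −0.5·ln(0.685714) − 0.25·ln(0.828572) = −0.5·(-0.377295) − 0.25·(-0.188052) = 0.2357.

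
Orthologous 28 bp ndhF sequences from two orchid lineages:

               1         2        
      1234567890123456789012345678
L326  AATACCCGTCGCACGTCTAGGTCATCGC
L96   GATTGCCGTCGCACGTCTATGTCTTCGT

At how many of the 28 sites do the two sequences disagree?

Mismatches occur at site 1 (A→G), site 4 (A→T), site 5 (C→G), site 20 (G→T), site 24 (A→T), site 28 (C→T).
That gives 6 mismatches out of 28 aligned sites, so the Hamming distance is 6.

6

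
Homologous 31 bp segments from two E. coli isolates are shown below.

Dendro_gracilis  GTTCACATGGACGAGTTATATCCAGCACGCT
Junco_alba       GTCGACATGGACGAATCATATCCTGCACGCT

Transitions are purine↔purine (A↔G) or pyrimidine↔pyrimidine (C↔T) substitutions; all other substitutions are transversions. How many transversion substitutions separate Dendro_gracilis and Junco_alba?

2

Differing sites — 3:T/C (Ti); 4:C/G (Tv); 15:G/A (Ti); 17:T/C (Ti); 24:A/T (Tv).
Of the 5 differences, 3 transitions and 2 transversions, so the answer is 2.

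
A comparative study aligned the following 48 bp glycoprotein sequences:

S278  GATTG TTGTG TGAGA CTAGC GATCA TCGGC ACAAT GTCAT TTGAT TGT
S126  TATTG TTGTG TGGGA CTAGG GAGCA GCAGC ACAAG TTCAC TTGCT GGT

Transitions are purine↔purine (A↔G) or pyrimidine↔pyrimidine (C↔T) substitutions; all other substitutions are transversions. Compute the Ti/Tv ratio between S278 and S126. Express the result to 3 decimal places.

0.375

The sequences differ at positions 1 (G/T, transversion), 13 (A/G, transition), 20 (C/G, transversion), 23 (T/G, transversion), 26 (T/G, transversion), 28 (G/A, transition), 35 (T/G, transversion), 36 (G/T, transversion), 40 (T/C, transition), 44 (A/C, transversion), 46 (T/G, transversion).
Of the 11 differences, 3 transitions and 8 transversions, so Ti/Tv = 3/8 = 0.375.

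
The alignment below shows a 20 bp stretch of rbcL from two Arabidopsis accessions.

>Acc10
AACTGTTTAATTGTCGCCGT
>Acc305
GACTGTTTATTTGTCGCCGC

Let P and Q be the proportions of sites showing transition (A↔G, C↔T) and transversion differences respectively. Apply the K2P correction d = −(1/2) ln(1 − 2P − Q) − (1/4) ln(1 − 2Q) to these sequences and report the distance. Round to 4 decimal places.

The sequences differ at positions 1 (A/G, transition), 10 (A/T, transversion), 20 (T/C, transition).
Of the 3 differences, 2 transitions and 1 transversion over 20 sites: P = 2/20 = 0.100000, Q = 1/20 = 0.050000.
d = −0.5·ln(0.750000) − 0.25·ln(0.900000) = −0.5·(-0.287682) − 0.25·(-0.105361) = 0.1702.

0.1702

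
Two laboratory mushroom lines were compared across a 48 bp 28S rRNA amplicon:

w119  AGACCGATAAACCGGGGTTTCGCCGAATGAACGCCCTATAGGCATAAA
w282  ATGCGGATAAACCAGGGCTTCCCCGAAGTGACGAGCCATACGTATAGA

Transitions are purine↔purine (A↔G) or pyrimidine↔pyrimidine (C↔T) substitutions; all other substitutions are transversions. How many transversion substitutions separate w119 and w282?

8

Differing sites — 2:G/T (Tv); 3:A/G (Ti); 5:C/G (Tv); 14:G/A (Ti); 18:T/C (Ti); 22:G/C (Tv); 28:T/G (Tv); 29:G/T (Tv); 30:A/G (Ti); 34:C/A (Tv); 35:C/G (Tv); 37:T/C (Ti); 41:G/C (Tv); 43:C/T (Ti); 47:A/G (Ti).
Of the 15 differences, 7 transitions and 8 transversions, so the answer is 8.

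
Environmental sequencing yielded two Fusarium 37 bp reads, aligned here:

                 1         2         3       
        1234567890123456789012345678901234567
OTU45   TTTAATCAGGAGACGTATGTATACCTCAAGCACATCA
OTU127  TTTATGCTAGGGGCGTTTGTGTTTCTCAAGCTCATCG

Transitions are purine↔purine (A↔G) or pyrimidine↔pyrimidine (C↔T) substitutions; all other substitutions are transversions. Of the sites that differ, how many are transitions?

6

Mismatches occur at site 5 (A→T, transversion), site 6 (T→G, transversion), site 8 (A→T, transversion), site 9 (G→A, transition), site 11 (A→G, transition), site 13 (A→G, transition), site 17 (A→T, transversion), site 21 (A→G, transition), site 23 (A→T, transversion), site 24 (C→T, transition), site 32 (A→T, transversion), site 37 (A→G, transition).
Of the 12 differences, 6 transitions and 6 transversions, so the answer is 6.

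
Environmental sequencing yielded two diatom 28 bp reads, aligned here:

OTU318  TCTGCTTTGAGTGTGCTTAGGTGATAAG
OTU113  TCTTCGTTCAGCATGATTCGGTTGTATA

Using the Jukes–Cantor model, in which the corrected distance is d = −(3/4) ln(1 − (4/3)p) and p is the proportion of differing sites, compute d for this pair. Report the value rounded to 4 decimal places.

0.5565

The sequences differ at positions 4 (G/T), 6 (T/G), 9 (G/C), 12 (T/C), 13 (G/A), 16 (C/A), 19 (A/C), 23 (G/T), 24 (A/G), 27 (A/T), 28 (G/A).
p = 11/28 = 0.392857.
d = −0.75 · ln(1 − (4/3)·0.392857) = −0.75 · ln(0.476191) = −0.75 · (-0.741936) = 0.5565.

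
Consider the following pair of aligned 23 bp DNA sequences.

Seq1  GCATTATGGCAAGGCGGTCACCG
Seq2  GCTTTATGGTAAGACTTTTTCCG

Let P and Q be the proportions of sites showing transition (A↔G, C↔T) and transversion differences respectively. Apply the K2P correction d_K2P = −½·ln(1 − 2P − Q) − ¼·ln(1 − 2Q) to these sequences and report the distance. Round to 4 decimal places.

0.3921

Differing sites — 3:A/T (Tv); 10:C/T (Ti); 14:G/A (Ti); 16:G/T (Tv); 17:G/T (Tv); 19:C/T (Ti); 20:A/T (Tv).
Of the 7 differences, 3 transitions and 4 transversions over 23 sites: P = 3/23 = 0.130435, Q = 4/23 = 0.173913.
d = −0.5·ln(0.565217) − 0.25·ln(0.652174) = −0.5·(-0.570546) − 0.25·(-0.427444) = 0.3921.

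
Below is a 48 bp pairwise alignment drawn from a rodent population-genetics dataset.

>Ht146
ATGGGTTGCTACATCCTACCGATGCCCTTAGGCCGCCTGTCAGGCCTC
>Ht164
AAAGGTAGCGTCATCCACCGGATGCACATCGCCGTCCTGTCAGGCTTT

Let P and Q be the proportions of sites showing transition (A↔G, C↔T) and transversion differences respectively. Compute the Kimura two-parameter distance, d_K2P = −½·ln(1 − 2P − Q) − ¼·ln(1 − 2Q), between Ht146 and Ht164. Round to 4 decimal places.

0.4470

Differing sites — 2:T/A (Tv); 3:G/A (Ti); 7:T/A (Tv); 10:T/G (Tv); 11:A/T (Tv); 17:T/A (Tv); 18:A/C (Tv); 20:C/G (Tv); 26:C/A (Tv); 28:T/A (Tv); 30:A/C (Tv); 32:G/C (Tv); 34:C/G (Tv); 35:G/T (Tv); 46:C/T (Ti); 48:C/T (Ti).
Of the 16 differences, 3 transitions and 13 transversions over 48 sites: P = 3/48 = 0.062500, Q = 13/48 = 0.270833.
d = −0.5·ln(0.604167) − 0.25·ln(0.458334) = −0.5·(-0.503905) − 0.25·(-0.780157) = 0.4470.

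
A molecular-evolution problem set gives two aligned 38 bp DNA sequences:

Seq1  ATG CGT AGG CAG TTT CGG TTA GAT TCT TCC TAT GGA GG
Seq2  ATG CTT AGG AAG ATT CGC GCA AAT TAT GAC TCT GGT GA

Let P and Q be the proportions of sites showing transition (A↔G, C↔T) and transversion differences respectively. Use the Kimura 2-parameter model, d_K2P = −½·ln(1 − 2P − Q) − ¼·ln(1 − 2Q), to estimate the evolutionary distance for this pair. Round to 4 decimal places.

Mismatches occur at site 5 (G/T, transversion), site 10 (C/A, transversion), site 13 (T/A, transversion), site 18 (G/C, transversion), site 19 (T/G, transversion), site 20 (T/C, transition), site 22 (G/A, transition), site 26 (C/A, transversion), site 28 (T/G, transversion), site 29 (C/A, transversion), site 32 (A/C, transversion), site 36 (A/T, transversion), site 38 (G/A, transition).
Of the 13 differences, 3 transitions and 10 transversions over 38 sites: P = 3/38 = 0.078947, Q = 10/38 = 0.263158.
d = −0.5·ln(0.578948) − 0.25·ln(0.473684) = −0.5·(-0.546543) − 0.25·(-0.747215) = 0.4601.

0.4601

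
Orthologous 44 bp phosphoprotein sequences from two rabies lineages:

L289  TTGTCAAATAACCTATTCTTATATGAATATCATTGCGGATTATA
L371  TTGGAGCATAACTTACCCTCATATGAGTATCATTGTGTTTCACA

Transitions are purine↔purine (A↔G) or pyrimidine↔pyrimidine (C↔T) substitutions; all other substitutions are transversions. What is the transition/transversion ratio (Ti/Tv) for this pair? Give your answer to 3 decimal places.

1.800

Mismatches occur at site 4 (T→G, transversion), site 5 (C→A, transversion), site 6 (A→G, transition), site 7 (A→C, transversion), site 13 (C→T, transition), site 16 (T→C, transition), site 17 (T→C, transition), site 20 (T→C, transition), site 27 (A→G, transition), site 36 (C→T, transition), site 38 (G→T, transversion), site 39 (A→T, transversion), site 41 (T→C, transition), site 43 (T→C, transition).
Of the 14 differences, 9 transitions and 5 transversions, so Ti/Tv = 9/5 = 1.800.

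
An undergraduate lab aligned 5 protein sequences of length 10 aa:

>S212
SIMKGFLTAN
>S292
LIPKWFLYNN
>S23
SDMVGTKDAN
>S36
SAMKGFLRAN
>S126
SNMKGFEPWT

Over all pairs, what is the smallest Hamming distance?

Pairwise Hamming distances:
  S212 vs S292: 5
  S212 vs S23: 5
  S212 vs S36: 2
  S212 vs S126: 5
  S292 vs S23: 9
  S292 vs S36: 6
  S292 vs S126: 8
  S23 vs S36: 5
  S23 vs S126: 7
  S36 vs S126: 5
The smallest is 2, between S212 and S36.

2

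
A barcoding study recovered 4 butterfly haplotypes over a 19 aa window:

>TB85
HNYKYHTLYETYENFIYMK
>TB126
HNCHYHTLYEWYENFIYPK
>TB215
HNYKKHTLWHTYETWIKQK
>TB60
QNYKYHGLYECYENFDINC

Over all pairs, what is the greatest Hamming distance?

Pairwise Hamming distances:
  TB85 vs TB126: 4
  TB85 vs TB215: 7
  TB85 vs TB60: 7
  TB126 vs TB215: 10
  TB126 vs TB60: 9
  TB215 vs TB60: 12
The largest is 12, between TB215 and TB60.

12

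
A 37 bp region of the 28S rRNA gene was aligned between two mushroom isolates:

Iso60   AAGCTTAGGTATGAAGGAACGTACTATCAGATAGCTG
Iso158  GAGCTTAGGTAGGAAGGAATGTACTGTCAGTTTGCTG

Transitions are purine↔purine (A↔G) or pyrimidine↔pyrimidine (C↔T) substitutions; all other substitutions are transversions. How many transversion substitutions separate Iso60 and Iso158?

Mismatches occur at site 1 (A→G, transition), site 12 (T→G, transversion), site 20 (C→T, transition), site 26 (A→G, transition), site 31 (A→T, transversion), site 33 (A→T, transversion).
Of the 6 differences, 3 transitions and 3 transversions, so the answer is 3.

3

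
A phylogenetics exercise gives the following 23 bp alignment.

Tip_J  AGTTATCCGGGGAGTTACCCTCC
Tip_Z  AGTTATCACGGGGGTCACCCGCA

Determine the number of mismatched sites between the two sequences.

6

Mismatches occur at site 8 (C↔A), site 9 (G↔C), site 13 (A↔G), site 16 (T↔C), site 21 (T↔G), site 23 (C↔A).
That gives 6 mismatches out of 23 aligned sites, so the Hamming distance is 6.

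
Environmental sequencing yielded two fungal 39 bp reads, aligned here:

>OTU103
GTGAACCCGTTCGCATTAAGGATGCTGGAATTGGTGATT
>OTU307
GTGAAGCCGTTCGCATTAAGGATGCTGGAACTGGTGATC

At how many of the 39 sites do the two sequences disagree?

Differing sites — 6:C/G; 31:T/C; 39:T/C.
That gives 3 mismatches out of 39 aligned sites, so the Hamming distance is 3.

3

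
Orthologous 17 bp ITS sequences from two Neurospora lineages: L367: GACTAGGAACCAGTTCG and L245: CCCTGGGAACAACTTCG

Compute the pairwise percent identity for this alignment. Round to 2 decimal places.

70.59%

The sequences differ at positions 1 (G/C), 2 (A/C), 5 (A/G), 11 (C/A), 13 (G/C).
12 of the 17 sites match, so the percent identity is 12/17 × 100 = 70.59%.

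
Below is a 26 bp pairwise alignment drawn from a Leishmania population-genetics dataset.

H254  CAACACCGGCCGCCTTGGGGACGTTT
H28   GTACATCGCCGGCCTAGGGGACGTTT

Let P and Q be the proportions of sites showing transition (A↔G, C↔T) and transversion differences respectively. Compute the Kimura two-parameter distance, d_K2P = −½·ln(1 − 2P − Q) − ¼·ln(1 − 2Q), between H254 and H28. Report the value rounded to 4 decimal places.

Differing sites — 1:C/G (Tv); 2:A/T (Tv); 6:C/T (Ti); 9:G/C (Tv); 11:C/G (Tv); 16:T/A (Tv).
Of the 6 differences, 1 transition and 5 transversions over 26 sites: P = 1/26 = 0.038462, Q = 5/26 = 0.192308.
d = −0.5·ln(0.730768) − 0.25·ln(0.615384) = −0.5·(-0.313659) − 0.25·(-0.485509) = 0.2782.

0.2782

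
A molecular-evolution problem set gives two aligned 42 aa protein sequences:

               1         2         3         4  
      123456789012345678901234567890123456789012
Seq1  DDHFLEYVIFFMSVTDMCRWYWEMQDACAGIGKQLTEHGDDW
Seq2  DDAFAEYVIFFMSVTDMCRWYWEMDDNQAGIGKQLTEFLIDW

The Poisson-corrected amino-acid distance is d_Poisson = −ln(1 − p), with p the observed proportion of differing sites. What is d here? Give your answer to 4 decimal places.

0.2113

The sequences differ at positions 3 (H/A), 5 (L/A), 25 (Q/D), 27 (A/N), 28 (C/Q), 38 (H/F), 39 (G/L), 40 (D/I).
p = 8/42 = 0.190476.
d = −ln(1 − 0.190476) = −ln(0.809524) = 0.2113.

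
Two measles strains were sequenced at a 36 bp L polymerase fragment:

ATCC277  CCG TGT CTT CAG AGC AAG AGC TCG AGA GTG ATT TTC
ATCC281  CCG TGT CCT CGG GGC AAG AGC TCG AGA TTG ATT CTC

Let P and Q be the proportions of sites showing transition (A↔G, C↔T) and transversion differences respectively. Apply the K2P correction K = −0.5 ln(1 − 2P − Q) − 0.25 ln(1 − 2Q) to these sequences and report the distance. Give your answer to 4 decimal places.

Differing sites — 8:T/C (Ti); 11:A/G (Ti); 13:A/G (Ti); 28:G/T (Tv); 34:T/C (Ti).
Of the 5 differences, 4 transitions and 1 transversion over 36 sites: P = 4/36 = 0.111111, Q = 1/36 = 0.027778.
d = −0.5·ln(0.750000) − 0.25·ln(0.944444) = −0.5·(-0.287682) − 0.25·(-0.057159) = 0.1581.

0.1581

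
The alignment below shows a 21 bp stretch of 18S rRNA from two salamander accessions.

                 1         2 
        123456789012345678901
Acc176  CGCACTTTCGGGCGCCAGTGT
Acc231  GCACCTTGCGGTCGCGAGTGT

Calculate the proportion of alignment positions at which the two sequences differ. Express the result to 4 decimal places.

Mismatches occur at site 1 (C/G), site 2 (G/C), site 3 (C/A), site 4 (A/C), site 8 (T/G), site 12 (G/T), site 16 (C/G).
There are 7 differences over 21 sites, so p = 7/21 = 0.3333.

0.3333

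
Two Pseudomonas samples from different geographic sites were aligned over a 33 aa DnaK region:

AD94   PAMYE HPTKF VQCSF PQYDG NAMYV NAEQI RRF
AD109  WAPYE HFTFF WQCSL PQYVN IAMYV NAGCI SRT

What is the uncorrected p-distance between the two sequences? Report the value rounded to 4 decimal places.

Mismatches occur at site 1 (P→W), site 3 (M→P), site 7 (P→F), site 9 (K→F), site 11 (V→W), site 15 (F→L), site 19 (D→V), site 20 (G→N), site 21 (N→I), site 28 (E→G), site 29 (Q→C), site 31 (R→S), site 33 (F→T).
There are 13 differences over 33 sites, so p = 13/33 = 0.3939.

0.3939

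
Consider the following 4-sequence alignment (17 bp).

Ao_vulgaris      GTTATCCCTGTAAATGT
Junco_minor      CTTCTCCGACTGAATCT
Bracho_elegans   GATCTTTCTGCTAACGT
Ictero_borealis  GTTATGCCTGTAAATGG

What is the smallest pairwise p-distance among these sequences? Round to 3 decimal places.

0.118

Pairwise Hamming distances:
  Ao_vulgaris vs Junco_minor: 7
  Ao_vulgaris vs Bracho_elegans: 7
  Ao_vulgaris vs Ictero_borealis: 2
  Junco_minor vs Bracho_elegans: 11
  Junco_minor vs Ictero_borealis: 9
  Bracho_elegans vs Ictero_borealis: 8
The smallest is 2 mismatches, between Ao_vulgaris and Ictero_borealis; p = 2/17 = 0.118.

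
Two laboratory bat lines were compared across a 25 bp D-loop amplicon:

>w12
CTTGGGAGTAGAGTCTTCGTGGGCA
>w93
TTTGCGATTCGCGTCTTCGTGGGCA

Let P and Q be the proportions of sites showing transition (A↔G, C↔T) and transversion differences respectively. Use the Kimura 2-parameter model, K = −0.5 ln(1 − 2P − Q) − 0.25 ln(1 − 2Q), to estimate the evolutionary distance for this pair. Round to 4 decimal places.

Differing sites — 1:C/T (Ti); 5:G/C (Tv); 8:G/T (Tv); 10:A/C (Tv); 12:A/C (Tv).
Of the 5 differences, 1 transition and 4 transversions over 25 sites: P = 1/25 = 0.040000, Q = 4/25 = 0.160000.
d = −0.5·ln(0.760000) − 0.25·ln(0.680000) = −0.5·(-0.274437) − 0.25·(-0.385662) = 0.2336.

0.2336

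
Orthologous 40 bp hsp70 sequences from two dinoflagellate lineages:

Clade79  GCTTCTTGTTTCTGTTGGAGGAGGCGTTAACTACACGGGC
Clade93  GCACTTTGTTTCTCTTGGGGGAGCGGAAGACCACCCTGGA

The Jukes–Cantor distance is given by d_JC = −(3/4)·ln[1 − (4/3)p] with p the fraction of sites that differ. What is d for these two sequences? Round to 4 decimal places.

Differing sites — 3:T/A; 4:T/C; 5:C/T; 14:G/C; 19:A/G; 24:G/C; 25:C/G; 27:T/A; 28:T/A; 29:A/G; 32:T/C; 35:A/C; 37:G/T; 40:C/A.
p = 14/40 = 0.350000.
d = −0.75 · ln(1 − (4/3)·0.350000) = −0.75 · ln(0.533333) = −0.75 · (-0.628609) = 0.4715.

0.4715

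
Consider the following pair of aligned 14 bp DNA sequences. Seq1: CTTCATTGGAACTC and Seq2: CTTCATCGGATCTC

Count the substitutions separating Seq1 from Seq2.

2

Mismatches occur at site 7 (T→C), site 11 (A→T).
That gives 2 mismatches out of 14 aligned sites, so the Hamming distance is 2.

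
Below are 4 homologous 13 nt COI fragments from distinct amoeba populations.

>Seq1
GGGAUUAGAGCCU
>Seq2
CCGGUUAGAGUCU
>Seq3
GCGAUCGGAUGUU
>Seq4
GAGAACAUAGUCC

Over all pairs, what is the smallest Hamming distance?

4

Pairwise Hamming distances:
  Seq1 vs Seq2: 4
  Seq1 vs Seq3: 6
  Seq1 vs Seq4: 6
  Seq2 vs Seq3: 7
  Seq2 vs Seq4: 7
  Seq3 vs Seq4: 8
The smallest is 4, between Seq1 and Seq2.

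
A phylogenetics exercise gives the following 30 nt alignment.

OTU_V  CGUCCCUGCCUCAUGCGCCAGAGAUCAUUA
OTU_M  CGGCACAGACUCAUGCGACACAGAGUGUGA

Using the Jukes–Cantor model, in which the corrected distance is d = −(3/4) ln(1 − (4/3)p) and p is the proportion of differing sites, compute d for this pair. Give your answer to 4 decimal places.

0.4408

Mismatches occur at site 3 (U↔G), site 5 (C↔A), site 7 (U↔A), site 9 (C↔A), site 18 (C↔A), site 21 (G↔C), site 25 (U↔G), site 26 (C↔U), site 27 (A↔G), site 29 (U↔G).
p = 10/30 = 0.333333.
d = −0.75 · ln(1 − (4/3)·0.333333) = −0.75 · ln(0.555556) = −0.75 · (-0.587786) = 0.4408.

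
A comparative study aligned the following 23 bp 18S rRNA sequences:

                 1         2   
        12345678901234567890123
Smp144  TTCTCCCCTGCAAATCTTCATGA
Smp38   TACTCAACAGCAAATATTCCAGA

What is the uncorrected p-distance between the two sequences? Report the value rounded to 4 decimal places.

0.3043

Mismatches occur at site 2 (T/A), site 6 (C/A), site 7 (C/A), site 9 (T/A), site 16 (C/A), site 20 (A/C), site 21 (T/A).
There are 7 differences over 23 sites, so p = 7/23 = 0.3043.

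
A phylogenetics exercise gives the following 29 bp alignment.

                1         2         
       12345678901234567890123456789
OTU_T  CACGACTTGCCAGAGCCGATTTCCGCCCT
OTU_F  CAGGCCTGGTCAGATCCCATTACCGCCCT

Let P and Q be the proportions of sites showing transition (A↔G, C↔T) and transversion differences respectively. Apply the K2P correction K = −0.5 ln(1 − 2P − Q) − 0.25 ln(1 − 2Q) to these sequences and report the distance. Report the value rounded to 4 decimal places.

Differing sites — 3:C/G (Tv); 5:A/C (Tv); 8:T/G (Tv); 10:C/T (Ti); 15:G/T (Tv); 18:G/C (Tv); 22:T/A (Tv).
Of the 7 differences, 1 transition and 6 transversions over 29 sites: P = 1/29 = 0.034483, Q = 6/29 = 0.206897.
d = −0.5·ln(0.724137) − 0.25·ln(0.586206) = −0.5·(-0.322775) − 0.25·(-0.534084) = 0.2949.

0.2949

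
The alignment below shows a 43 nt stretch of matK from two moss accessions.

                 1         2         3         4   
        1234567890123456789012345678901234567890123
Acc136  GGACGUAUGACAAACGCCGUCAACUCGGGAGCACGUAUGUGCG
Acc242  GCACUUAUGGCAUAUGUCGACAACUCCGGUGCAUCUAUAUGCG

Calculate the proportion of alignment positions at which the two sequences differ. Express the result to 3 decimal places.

The sequences differ at positions 2 (G/C), 5 (G/U), 10 (A/G), 13 (A/U), 15 (C/U), 17 (C/U), 20 (U/A), 27 (G/C), 30 (A/U), 34 (C/U), 35 (G/C), 39 (G/A).
There are 12 differences over 43 sites, so p = 12/43 = 0.279.

0.279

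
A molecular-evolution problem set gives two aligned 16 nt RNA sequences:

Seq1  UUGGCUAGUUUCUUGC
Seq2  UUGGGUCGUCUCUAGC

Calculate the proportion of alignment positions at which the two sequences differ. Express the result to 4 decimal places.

Mismatches occur at site 5 (C/G), site 7 (A/C), site 10 (U/C), site 14 (U/A).
There are 4 differences over 16 sites, so p = 4/16 = 0.2500.

0.2500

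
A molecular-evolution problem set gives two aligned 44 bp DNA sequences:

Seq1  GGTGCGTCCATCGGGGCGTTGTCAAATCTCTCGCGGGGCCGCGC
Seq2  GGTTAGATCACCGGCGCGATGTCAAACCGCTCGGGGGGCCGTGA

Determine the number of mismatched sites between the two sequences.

12

Mismatches occur at site 4 (G↔T), site 5 (C↔A), site 7 (T↔A), site 8 (C↔T), site 11 (T↔C), site 15 (G↔C), site 19 (T↔A), site 27 (T↔C), site 29 (T↔G), site 34 (C↔G), site 42 (C↔T), site 44 (C↔A).
That gives 12 mismatches out of 44 aligned sites, so the Hamming distance is 12.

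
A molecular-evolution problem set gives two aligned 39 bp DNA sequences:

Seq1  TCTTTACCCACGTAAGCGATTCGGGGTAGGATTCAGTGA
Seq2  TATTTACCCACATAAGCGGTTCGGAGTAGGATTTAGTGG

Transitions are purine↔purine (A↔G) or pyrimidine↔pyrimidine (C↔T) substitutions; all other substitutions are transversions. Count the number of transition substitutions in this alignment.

5

Mismatches occur at site 2 (C→A, transversion), site 12 (G→A, transition), site 19 (A→G, transition), site 25 (G→A, transition), site 34 (C→T, transition), site 39 (A→G, transition).
Of the 6 differences, 5 transitions and 1 transversion, so the answer is 5.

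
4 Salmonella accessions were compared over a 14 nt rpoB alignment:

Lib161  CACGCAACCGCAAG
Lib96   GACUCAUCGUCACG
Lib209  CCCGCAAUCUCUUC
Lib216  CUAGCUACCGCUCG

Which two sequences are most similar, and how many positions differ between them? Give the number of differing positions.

5

Pairwise Hamming distances:
  Lib161 vs Lib96: 6
  Lib161 vs Lib209: 6
  Lib161 vs Lib216: 5
  Lib96 vs Lib209: 9
  Lib96 vs Lib216: 9
  Lib209 vs Lib216: 7
The smallest is 5, between Lib161 and Lib216.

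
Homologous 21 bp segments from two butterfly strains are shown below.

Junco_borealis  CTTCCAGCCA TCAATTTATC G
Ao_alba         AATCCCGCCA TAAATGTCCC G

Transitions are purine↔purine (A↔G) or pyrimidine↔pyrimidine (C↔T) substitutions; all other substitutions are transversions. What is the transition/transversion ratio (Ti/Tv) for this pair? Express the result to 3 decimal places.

0.167

Mismatches occur at site 1 (C→A, transversion), site 2 (T→A, transversion), site 6 (A→C, transversion), site 12 (C→A, transversion), site 16 (T→G, transversion), site 18 (A→C, transversion), site 19 (T→C, transition).
Of the 7 differences, 1 transition and 6 transversions, so Ti/Tv = 1/6 = 0.167.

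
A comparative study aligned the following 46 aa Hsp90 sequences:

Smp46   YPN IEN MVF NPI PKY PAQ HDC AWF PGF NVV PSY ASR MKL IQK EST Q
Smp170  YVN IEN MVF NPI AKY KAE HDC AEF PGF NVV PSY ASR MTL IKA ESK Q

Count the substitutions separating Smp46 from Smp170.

Mismatches occur at site 2 (P/V), site 13 (P/A), site 16 (P/K), site 18 (Q/E), site 23 (W/E), site 38 (K/T), site 41 (Q/K), site 42 (K/A), site 45 (T/K).
That gives 9 mismatches out of 46 aligned sites, so the Hamming distance is 9.

9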